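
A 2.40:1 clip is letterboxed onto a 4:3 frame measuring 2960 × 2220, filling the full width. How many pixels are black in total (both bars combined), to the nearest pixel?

The clip is 2960 / 2.400 ≈ 1233.3333 px tall.
2220 − 1233.3333 = 986.6667 px of bars.
Bar area = 986.6667 × 2960 ≈ 2920533 px.

2920533 pixels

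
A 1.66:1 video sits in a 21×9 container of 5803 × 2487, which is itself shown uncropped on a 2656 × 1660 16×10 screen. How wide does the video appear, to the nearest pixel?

1.66:1 in 5803×2487: fills the height, so the video is 4128.42 × 2487.00.
21×9 in 2656×1660: fills the width, so the intermediate becomes 2656.00 × 1138.29 — a scale of ×0.4577.
So the video's width is 4128.42 × 0.4577 ≈ 1889.55.

1890 px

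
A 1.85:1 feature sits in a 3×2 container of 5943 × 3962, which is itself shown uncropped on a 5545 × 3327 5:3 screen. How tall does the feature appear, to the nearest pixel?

2698 px

First fit — 1.85:1 into 5943×3962 spans the width: 5943.00 × 3212.43.
The 3×2 canvas is height-limited in 5545×3327, giving 4990.50 × 3327.00; scale factor 0.8397.
The feature scales with it: height 3212.43 × 0.8397 ≈ 2697.57.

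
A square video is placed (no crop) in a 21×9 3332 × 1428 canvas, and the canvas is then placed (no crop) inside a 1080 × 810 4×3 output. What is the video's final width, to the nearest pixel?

463 px

square in 3332×1428: fills the height, so the video is 1428.00 × 1428.00.
Second fit — the 21×9 canvas into 1080×810 spans the width: 1080.00 × 462.86 (×0.3241 from 3332×1428).
Applying the same ×0.3241: 1428.00 → 462.86.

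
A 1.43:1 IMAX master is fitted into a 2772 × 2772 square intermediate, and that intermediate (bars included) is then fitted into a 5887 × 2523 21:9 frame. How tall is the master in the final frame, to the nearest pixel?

1.43:1 IMAX in 2772×2772: fills the width, so the master is 2772.00 × 1938.46.
Second fit — the square canvas into 5887×2523 spans the height: 2523.00 × 2523.00 (×0.9102 from 2772×2772).
So the master's height is 1938.46 × 0.9102 ≈ 1764.34.

1764 px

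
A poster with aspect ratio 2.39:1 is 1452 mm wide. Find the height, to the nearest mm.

1452 / 2.390 = 607.53.

608 mm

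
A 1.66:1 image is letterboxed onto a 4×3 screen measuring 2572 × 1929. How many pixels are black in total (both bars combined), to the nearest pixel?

976337 pixels

Since 1.660 > 1.333, the image is width-limited.
That makes the image 1549.3976 px tall (2572 / 1.660).
Leftover height: 1929 − 1549.3976 = 379.6024 px.
Across the 2572-px span: 379.6024 × 2572 ≈ 976337 px.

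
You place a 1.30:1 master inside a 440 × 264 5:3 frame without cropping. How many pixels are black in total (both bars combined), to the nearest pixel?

1.30:1 is narrower than 5:3, so it spans the full height.
The master is 264 × 1.300 ≈ 343.2000 px wide.
440 − 343.2000 = 96.8000 px of bars.
Bar area = 96.8000 × 264 ≈ 25555 px.

25555 pixels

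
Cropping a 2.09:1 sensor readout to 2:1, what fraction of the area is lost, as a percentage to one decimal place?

4.3%

The height stays; only width is cut (since 2:1 is narrower than 2.09:1).
Area ratio = (2.000)/(2.090) = 95.69%; the remaining 4.31% is cropped out.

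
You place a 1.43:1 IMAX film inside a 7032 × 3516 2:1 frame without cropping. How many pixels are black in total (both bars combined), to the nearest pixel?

7046486 pixels

1.43:1 IMAX (1.430) < 2:1 (2.000), so the film fills the height.
That makes the image 5027.8800 px wide (3516 × 1.430).
7032 − 5027.8800 = 2004.1200 px of bars.
That's 2004.1200 × 3516 ≈ 7046486 black pixels.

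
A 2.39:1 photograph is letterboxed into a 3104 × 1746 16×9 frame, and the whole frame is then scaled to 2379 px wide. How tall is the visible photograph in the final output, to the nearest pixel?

At 3104×1746 the photograph is width-limited, so height = 3104 / 2.390 ≈ 1298.74 px.
Scaling 3104 → 2379 is ×0.7664, so the height becomes 1298.74 × 0.7664 ≈ 995.40 px.

995 px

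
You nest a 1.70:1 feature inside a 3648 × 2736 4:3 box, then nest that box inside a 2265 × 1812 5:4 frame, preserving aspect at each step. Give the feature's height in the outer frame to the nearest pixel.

First fit — 1.70:1 into 3648×2736 spans the width: 3648.00 × 2145.88.
The 4:3 canvas is width-limited in 2265×1812, giving 2265.00 × 1698.75; scale factor 0.6209.
Applying the same ×0.6209: 2145.88 → 1332.35.

1332 px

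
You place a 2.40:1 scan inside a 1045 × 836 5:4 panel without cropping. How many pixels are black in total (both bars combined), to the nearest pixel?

418610 pixels

2.40:1 is wider than 5:4, so it spans the full width.
Content height = 1045 / 2.400 ≈ 435.4167 px.
Leftover height: 836 − 435.4167 = 400.5833 px.
That's 400.5833 × 1045 ≈ 418610 black pixels.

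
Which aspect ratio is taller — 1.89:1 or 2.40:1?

1.89 and 2.4; 2.4 > 1.89. The smaller width-to-height ratio is the taller frame.

1.89:1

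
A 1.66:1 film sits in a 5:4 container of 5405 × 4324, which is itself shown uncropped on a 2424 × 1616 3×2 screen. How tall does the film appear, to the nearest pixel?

1.66:1 in 5405×4324: fills the width, so the film is 5405.00 × 3256.02.
5:4 in 2424×1616: fills the height, so the intermediate becomes 2020.00 × 1616.00 — a scale of ×0.3737.
The film scales with it: height 3256.02 × 0.3737 ≈ 1216.87.

1217 px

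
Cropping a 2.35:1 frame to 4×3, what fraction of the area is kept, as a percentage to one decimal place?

56.7%

The height stays; only width is cut (since 4×3 is narrower than 2.35:1).
Area ratio = (1.333)/(2.350) = 56.74% retained.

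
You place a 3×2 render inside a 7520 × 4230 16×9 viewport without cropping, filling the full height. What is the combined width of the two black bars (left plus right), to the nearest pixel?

The render is 4230 × 3/2 ≈ 6345.00 px wide.
7520 − 6345.00 = 1175.00 px of bars.

1175 px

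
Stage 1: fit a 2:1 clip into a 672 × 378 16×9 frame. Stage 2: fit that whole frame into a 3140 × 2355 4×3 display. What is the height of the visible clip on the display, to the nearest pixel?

First fit — 2:1 into 672×378 spans the width: 672.00 × 336.00.
16×9 in 3140×2355: fills the width, so the intermediate becomes 3140.00 × 1766.25 — a scale of ×4.6726.
The clip scales with it: height 336.00 × 4.6726 ≈ 1570.00.

1570 px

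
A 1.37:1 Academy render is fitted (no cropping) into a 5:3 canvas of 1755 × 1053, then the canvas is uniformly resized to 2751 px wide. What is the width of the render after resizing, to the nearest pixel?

2261 px

At 1755×1053 the render is height-limited, so width = 1053 × 1.370 ≈ 1442.61 px.
Resizing to 2751 px wide multiplies everything by 1.5675: 1442.61 → 2261.32 px.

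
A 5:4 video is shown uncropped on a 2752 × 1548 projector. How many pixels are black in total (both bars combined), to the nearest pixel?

5:4 is narrower than 16:9, so it spans the full height.
That makes the image 1935.0000 px wide (1548 × 5/4).
Leftover width: 2752 − 1935.0000 = 817.0000 px.
Across the 1548-px span: 817.0000 × 1548 ≈ 1264716 px.

1264716 pixels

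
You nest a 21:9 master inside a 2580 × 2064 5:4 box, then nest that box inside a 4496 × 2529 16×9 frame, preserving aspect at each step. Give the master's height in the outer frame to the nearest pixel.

21:9 in 2580×2064: fills the width, so the master is 2580.00 × 1105.71.
The 5:4 canvas is height-limited in 4496×2529, giving 3161.25 × 2529.00; scale factor 1.2253.
The master scales with it: height 1105.71 × 1.2253 ≈ 1354.82.

1355 px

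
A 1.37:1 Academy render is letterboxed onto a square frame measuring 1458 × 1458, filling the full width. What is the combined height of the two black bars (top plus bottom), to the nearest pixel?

Content height = 1458 / 1.370 ≈ 1064.23 px.
Leftover height: 1458 − 1064.23 = 393.77 px.

394 px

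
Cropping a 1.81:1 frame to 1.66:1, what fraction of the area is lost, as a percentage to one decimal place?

8.3%

The height stays; only width is cut (since 1.66:1 is narrower than 1.81:1).
(1.660)/(1.810) ≈ 0.917 of the area survives, leaving 8.29% discarded.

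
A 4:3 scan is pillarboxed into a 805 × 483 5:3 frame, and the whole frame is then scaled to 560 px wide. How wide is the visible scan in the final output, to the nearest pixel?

Fitted into 805×483, the scan spans the height; its width is 483 × 4/3 ≈ 644.00 px.
The frame scales by 560/805 = 0.6957; 644.00 × 0.6957 ≈ 448.00 px.

448 px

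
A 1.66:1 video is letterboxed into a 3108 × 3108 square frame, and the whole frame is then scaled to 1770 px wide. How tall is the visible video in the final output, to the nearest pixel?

1066 px

In the 3108×3108 frame the video fills the width: height = 3108 / 1.660 ≈ 1872.29 px.
Scaling 3108 → 1770 is ×0.5695, so the height becomes 1872.29 × 0.5695 ≈ 1066.27 px.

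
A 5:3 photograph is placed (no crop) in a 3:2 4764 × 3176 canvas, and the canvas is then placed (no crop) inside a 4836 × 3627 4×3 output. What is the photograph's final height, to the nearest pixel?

5:3 in 4764×3176: fills the width, so the photograph is 4764.00 × 2858.40.
The 3:2 canvas is width-limited in 4836×3627, giving 4836.00 × 3224.00; scale factor 1.0151.
The photograph scales with it: height 2858.40 × 1.0151 ≈ 2901.60.

2902 px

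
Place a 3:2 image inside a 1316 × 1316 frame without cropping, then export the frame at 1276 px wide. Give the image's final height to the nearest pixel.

851 px

In the 1316×1316 frame the image fills the width: height = 1316 × 2/3 ≈ 877.33 px.
Resizing to 1276 px wide multiplies everything by 0.9696: 877.33 → 850.67 px.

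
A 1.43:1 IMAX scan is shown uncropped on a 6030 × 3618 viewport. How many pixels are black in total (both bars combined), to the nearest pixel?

3097949 pixels

Since 1.430 < 1.667, the scan is height-limited.
Content width = 3618 × 1.430 ≈ 5173.7400 px.
Leftover width: 6030 − 5173.7400 = 856.2600 px.
Bar area = 856.2600 × 3618 ≈ 3097949 px.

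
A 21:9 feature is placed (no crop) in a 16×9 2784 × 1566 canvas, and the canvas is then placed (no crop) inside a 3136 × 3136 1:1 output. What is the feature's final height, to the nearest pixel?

1344 px

Inside the 2784×1566 canvas the feature is width-limited at 2784.00 × 1193.14.
The 16×9 canvas is width-limited in 3136×3136, giving 3136.00 × 1764.00; scale factor 1.1264.
So the feature's height is 1193.14 × 1.1264 ≈ 1344.00.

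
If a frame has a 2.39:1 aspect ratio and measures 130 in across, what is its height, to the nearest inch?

Height = 130 / 2.390 = 54.39.

54 in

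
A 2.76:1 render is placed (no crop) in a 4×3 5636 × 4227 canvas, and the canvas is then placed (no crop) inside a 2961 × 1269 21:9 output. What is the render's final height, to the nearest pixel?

613 px

2.76:1 in 5636×4227: fills the width, so the render is 5636.00 × 2042.03.
The 4×3 canvas is height-limited in 2961×1269, giving 1692.00 × 1269.00; scale factor 0.3002.
So the render's height is 2042.03 × 0.3002 ≈ 613.04.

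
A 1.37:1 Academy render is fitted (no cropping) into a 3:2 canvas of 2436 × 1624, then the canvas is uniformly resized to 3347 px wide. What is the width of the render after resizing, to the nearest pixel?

In the 2436×1624 frame the render fills the height: width = 1624 × 1.370 ≈ 2224.88 px.
Resizing to 3347 px wide multiplies everything by 1.3740: 2224.88 → 3056.93 px.

3057 px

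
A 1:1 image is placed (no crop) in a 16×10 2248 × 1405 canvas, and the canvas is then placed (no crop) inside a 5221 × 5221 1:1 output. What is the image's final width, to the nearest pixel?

1:1 in 2248×1405: fills the height, so the image is 1405.00 × 1405.00.
16×10 in 5221×5221: fills the width, so the intermediate becomes 5221.00 × 3263.12 — a scale of ×2.3225.
The image scales with it: width 1405.00 × 2.3225 ≈ 3263.12.

3263 px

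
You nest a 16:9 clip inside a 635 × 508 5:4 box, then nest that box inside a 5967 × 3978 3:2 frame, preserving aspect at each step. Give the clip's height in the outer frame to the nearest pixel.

16:9 in 635×508: fills the width, so the clip is 635.00 × 357.19.
5:4 in 5967×3978: fills the height, so the intermediate becomes 4972.50 × 3978.00 — a scale of ×7.8307.
So the clip's height is 357.19 × 7.8307 ≈ 2797.03.

2797 px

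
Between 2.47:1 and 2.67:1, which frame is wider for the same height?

2.47 and 2.67; 2.67 > 2.47.

2.67:1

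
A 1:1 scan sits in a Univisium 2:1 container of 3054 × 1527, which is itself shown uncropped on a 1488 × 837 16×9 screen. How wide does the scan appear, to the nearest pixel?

Inside the 3054×1527 canvas the scan is height-limited at 1527.00 × 1527.00.
Second fit — the Univisium 2:1 canvas into 1488×837 spans the width: 1488.00 × 744.00 (×0.4872 from 3054×1527).
Applying the same ×0.4872: 1527.00 → 744.00.

744 px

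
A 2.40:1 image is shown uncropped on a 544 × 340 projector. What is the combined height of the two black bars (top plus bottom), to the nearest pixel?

113 px

Since 2.400 > 1.600, the image is width-limited.
The image is 544 / 2.400 ≈ 226.67 px tall.
Leftover height: 340 − 226.67 = 113.33 px.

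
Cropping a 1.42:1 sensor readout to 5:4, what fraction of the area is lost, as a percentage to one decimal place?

12.0%

5:4 is narrower than 1.42:1, so the crop keeps the full height and trims the width.
Area ratio = (1.250)/(1.420) = 88.03%; the remaining 11.97% is cropped out.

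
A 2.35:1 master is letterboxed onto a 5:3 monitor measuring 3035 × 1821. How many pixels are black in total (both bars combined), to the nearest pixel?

2.35:1 (2.350) > 5:3 (1.667), so the master fills the width.
The master is 3035 / 2.350 ≈ 1291.4894 px tall.
1821 − 1291.4894 = 529.5106 px of bars.
Across the 3035-px span: 529.5106 × 3035 ≈ 1607065 px.

1607065 pixels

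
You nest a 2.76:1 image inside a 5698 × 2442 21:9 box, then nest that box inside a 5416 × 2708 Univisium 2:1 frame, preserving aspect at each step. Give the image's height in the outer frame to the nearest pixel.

First fit — 2.76:1 into 5698×2442 spans the width: 5698.00 × 2064.49.
Second fit — the 21:9 canvas into 5416×2708 spans the width: 5416.00 × 2321.14 (×0.9505 from 5698×2442).
So the image's height is 2064.49 × 0.9505 ≈ 1962.32.

1962 px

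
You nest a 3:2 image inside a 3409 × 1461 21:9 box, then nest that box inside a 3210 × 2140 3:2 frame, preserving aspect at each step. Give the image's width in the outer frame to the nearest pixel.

2064 px

First fit — 3:2 into 3409×1461 spans the height: 2191.50 × 1461.00.
The 21:9 canvas is width-limited in 3210×2140, giving 3210.00 × 1375.71; scale factor 0.9416.
So the image's width is 2191.50 × 0.9416 ≈ 2063.57.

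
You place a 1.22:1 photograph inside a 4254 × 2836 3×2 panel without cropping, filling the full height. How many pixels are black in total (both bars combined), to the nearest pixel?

The photograph is 2836 × 1.220 ≈ 3459.9200 px wide.
Leftover width: 4254 − 3459.9200 = 794.0800 px.
That's 794.0800 × 2836 ≈ 2252011 black pixels.

2252011 pixels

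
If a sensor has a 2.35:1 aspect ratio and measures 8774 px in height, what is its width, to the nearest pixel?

8774 × 2.350 = 20618.90.

20619 px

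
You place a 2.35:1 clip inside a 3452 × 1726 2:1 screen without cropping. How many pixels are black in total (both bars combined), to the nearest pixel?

887384 pixels

2.35:1 is wider than 2:1, so it spans the full width.
That makes the image 1468.9362 px tall (3452 / 2.350).
1726 − 1468.9362 = 257.0638 px of bars.
Across the 3452-px span: 257.0638 × 3452 ≈ 887384 px.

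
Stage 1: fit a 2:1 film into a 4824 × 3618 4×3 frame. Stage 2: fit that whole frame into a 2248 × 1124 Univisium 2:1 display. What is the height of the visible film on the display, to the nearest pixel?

749 px

First fit — 2:1 into 4824×3618 spans the width: 4824.00 × 2412.00.
Second fit — the 4×3 canvas into 2248×1124 spans the height: 1498.67 × 1124.00 (×0.3107 from 4824×3618).
Applying the same ×0.3107: 2412.00 → 749.33.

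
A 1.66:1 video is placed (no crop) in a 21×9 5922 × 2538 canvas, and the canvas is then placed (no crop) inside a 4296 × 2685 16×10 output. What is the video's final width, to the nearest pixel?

Inside the 5922×2538 canvas the video is height-limited at 4213.08 × 2538.00.
21×9 in 4296×2685: fills the width, so the intermediate becomes 4296.00 × 1841.14 — a scale of ×0.7254.
So the video's width is 4213.08 × 0.7254 ≈ 3056.30.

3056 px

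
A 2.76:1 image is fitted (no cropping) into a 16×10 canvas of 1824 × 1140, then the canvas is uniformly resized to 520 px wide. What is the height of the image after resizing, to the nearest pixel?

At 1824×1140 the image is width-limited, so height = 1824 / 2.760 ≈ 660.87 px.
The frame scales by 520/1824 = 0.2851; 660.87 × 0.2851 ≈ 188.41 px.

188 px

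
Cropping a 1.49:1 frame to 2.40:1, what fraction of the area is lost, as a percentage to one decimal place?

37.9%

The width stays; only height is cut (since 2.40:1 is wider than 1.49:1).
Area ratio = (1.490)/(2.400) = 62.08%; the remaining 37.92% is cropped out.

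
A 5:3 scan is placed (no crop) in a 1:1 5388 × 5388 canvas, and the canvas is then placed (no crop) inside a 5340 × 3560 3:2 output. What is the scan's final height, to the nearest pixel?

2136 px

Inside the 5388×5388 canvas the scan is width-limited at 5388.00 × 3232.80.
1:1 in 5340×3560: fills the height, so the intermediate becomes 3560.00 × 3560.00 — a scale of ×0.6607.
The scan scales with it: height 3232.80 × 0.6607 ≈ 2136.00.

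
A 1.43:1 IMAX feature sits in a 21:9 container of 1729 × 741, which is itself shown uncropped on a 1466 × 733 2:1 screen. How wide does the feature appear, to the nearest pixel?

898 px

First fit — 1.43:1 IMAX into 1729×741 spans the height: 1059.63 × 741.00.
Second fit — the 21:9 canvas into 1466×733 spans the width: 1466.00 × 628.29 (×0.8479 from 1729×741).
Applying the same ×0.8479: 1059.63 → 898.45.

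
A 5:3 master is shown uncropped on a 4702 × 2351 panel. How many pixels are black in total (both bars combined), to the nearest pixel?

1842400 pixels

Since 1.667 < 2.000, the master is height-limited.
That makes the image 3918.3333 px wide (2351 × 5/3).
Leftover width: 4702 − 3918.3333 = 783.6667 px.
That's 783.6667 × 2351 ≈ 1842400 black pixels.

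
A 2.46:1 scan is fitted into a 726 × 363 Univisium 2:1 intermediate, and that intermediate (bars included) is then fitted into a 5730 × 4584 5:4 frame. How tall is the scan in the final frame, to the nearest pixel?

Inside the 726×363 canvas the scan is width-limited at 726.00 × 295.12.
Univisium 2:1 in 5730×4584: fills the width, so the intermediate becomes 5730.00 × 2865.00 — a scale of ×7.8926.
The scan scales with it: height 295.12 × 7.8926 ≈ 2329.27.

2329 px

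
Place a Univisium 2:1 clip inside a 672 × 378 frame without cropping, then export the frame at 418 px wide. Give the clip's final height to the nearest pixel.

At 672×378 the clip is width-limited, so height = 672 × 1/2 ≈ 336.00 px.
Scaling 672 → 418 is ×0.6220, so the height becomes 336.00 × 0.6220 ≈ 209.00 px.

209 px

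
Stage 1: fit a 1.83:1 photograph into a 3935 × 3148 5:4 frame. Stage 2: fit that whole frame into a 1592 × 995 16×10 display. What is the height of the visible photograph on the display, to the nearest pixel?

1.83:1 in 3935×3148: fills the width, so the photograph is 3935.00 × 2150.27.
5:4 in 1592×995: fills the height, so the intermediate becomes 1243.75 × 995.00 — a scale of ×0.3161.
So the photograph's height is 2150.27 × 0.3161 ≈ 679.64.

680 px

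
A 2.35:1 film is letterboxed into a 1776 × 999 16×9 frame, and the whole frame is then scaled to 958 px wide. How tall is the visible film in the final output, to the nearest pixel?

408 px

At 1776×999 the film is width-limited, so height = 1776 / 2.350 ≈ 755.74 px.
Scaling 1776 → 958 is ×0.5394, so the height becomes 755.74 × 0.5394 ≈ 407.66 px.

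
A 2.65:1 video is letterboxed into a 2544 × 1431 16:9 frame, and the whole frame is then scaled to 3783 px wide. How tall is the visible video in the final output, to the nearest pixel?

1428 px

At 2544×1431 the video is width-limited, so height = 2544 / 2.650 ≈ 960.00 px.
Resizing to 3783 px wide multiplies everything by 1.4870: 960.00 → 1427.55 px.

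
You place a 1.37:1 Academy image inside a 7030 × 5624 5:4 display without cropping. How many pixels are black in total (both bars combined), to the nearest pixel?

3463070 pixels

1.37:1 Academy is wider than 5:4, so it spans the full width.
The image is 7030 / 1.370 ≈ 5131.3869 px tall.
5624 − 5131.3869 = 492.6131 px of bars.
That's 492.6131 × 7030 ≈ 3463070 black pixels.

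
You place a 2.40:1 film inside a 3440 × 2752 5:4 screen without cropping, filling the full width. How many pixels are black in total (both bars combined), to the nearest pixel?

Content height = 3440 / 2.400 ≈ 1433.3333 px.
2752 − 1433.3333 = 1318.6667 px of bars.
Across the 3440-px span: 1318.6667 × 3440 ≈ 4536213 px.

4536213 pixels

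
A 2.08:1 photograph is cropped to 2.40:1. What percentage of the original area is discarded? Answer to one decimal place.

13.3%

The width stays; only height is cut (since 2.40:1 is wider than 2.08:1).
Fraction kept = (2.080)/(2.400) ≈ 86.67%, so 13.33% is lost.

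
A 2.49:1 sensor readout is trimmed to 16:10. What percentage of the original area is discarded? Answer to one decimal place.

35.7%

The height stays; only width is cut (since 16:10 is narrower than 2.49:1).
Fraction kept = (1.600)/(2.490) ≈ 64.26%, so 35.74% is lost.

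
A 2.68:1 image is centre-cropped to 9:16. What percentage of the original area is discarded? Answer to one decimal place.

79.0%

The height stays; only width is cut (since 9:16 is narrower than 2.68:1).
Area ratio = (0.562)/(2.680) = 20.99%; the remaining 79.01% is cropped out.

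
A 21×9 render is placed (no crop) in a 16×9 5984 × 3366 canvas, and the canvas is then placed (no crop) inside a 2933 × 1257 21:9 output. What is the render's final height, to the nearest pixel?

958 px

First fit — 21×9 into 5984×3366 spans the width: 5984.00 × 2564.57.
The 16×9 canvas is height-limited in 2933×1257, giving 2234.67 × 1257.00; scale factor 0.3734.
So the render's height is 2564.57 × 0.3734 ≈ 957.71.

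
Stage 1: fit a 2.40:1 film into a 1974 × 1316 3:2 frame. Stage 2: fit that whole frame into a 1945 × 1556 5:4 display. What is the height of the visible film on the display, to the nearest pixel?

Inside the 1974×1316 canvas the film is width-limited at 1974.00 × 822.50.
Second fit — the 3:2 canvas into 1945×1556 spans the width: 1945.00 × 1296.67 (×0.9853 from 1974×1316).
Applying the same ×0.9853: 822.50 → 810.42.

810 px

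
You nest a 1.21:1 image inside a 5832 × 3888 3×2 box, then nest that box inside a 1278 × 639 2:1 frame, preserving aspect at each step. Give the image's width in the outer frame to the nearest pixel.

1.21:1 in 5832×3888: fills the height, so the image is 4704.48 × 3888.00.
Second fit — the 3×2 canvas into 1278×639 spans the height: 958.50 × 639.00 (×0.1644 from 5832×3888).
Applying the same ×0.1644: 4704.48 → 773.19.

773 px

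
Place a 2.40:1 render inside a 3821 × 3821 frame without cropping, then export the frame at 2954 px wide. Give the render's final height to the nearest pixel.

At 3821×3821 the render is width-limited, so height = 3821 / 2.400 ≈ 1592.08 px.
Resizing to 2954 px wide multiplies everything by 0.7731: 1592.08 → 1230.83 px.

1231 px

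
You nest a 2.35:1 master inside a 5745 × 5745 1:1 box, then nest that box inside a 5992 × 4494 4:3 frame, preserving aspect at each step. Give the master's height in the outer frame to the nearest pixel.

1912 px

Inside the 5745×5745 canvas the master is width-limited at 5745.00 × 2444.68.
The 1:1 canvas is height-limited in 5992×4494, giving 4494.00 × 4494.00; scale factor 0.7822.
So the master's height is 2444.68 × 0.7822 ≈ 1912.34.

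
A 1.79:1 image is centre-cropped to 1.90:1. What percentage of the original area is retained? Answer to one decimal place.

94.2%

1.90:1 is wider than 1.79:1, so the crop keeps the full width and trims the height.
Area ratio = (1.790)/(1.900) = 94.21% retained.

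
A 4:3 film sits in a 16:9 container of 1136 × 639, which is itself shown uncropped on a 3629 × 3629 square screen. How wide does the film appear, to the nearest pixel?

2722 px

First fit — 4:3 into 1136×639 spans the height: 852.00 × 639.00.
The 16:9 canvas is width-limited in 3629×3629, giving 3629.00 × 2041.31; scale factor 3.1945.
So the film's width is 852.00 × 3.1945 ≈ 2721.75.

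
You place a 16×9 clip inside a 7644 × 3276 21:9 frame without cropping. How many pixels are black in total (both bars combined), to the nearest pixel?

5962320 pixels

16×9 (1.778) < 21:9 (2.333), so the clip fills the height.
That makes the image 5824.0000 px wide (3276 × 16/9).
7644 − 5824.0000 = 1820.0000 px of bars.
That's 1820.0000 × 3276 ≈ 5962320 black pixels.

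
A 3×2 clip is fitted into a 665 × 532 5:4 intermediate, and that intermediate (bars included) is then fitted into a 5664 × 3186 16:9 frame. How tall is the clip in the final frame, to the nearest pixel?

Inside the 665×532 canvas the clip is width-limited at 665.00 × 443.33.
5:4 in 5664×3186: fills the height, so the intermediate becomes 3982.50 × 3186.00 — a scale of ×5.9887.
The clip scales with it: height 443.33 × 5.9887 ≈ 2655.00.

2655 px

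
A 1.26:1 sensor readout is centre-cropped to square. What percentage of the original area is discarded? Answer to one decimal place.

20.6%

The height stays; only width is cut (since square is narrower than 1.26:1).
Area ratio = (1.000)/(1.260) = 79.37%; the remaining 20.63% is cropped out.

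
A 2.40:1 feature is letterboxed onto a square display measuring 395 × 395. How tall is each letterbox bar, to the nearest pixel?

2.40:1 (2.400) > square (1.000), so the feature fills the width.
The feature is 395 / 2.400 ≈ 164.58 px tall.
395 − 164.58 = 230.42 px of bars (115.21 each).

115 px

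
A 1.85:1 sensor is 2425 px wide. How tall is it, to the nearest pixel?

1311 px

2425 / 1.850 = 1310.81.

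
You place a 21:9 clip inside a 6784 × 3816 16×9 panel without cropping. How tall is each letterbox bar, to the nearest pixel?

21:9 (2.333) > 16×9 (1.778), so the clip fills the width.
Content height = 6784 × 9/21 ≈ 2907.43 px.
3816 − 2907.43 = 908.57 px of bars (454.29 each).

454 px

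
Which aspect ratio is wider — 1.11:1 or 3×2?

1.11 and 3×2 = 1.5; 1.5 > 1.11.

3×2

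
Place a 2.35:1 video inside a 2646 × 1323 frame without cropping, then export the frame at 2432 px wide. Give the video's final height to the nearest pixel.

1035 px

At 2646×1323 the video is width-limited, so height = 2646 / 2.350 ≈ 1125.96 px.
Resizing to 2432 px wide multiplies everything by 0.9191: 1125.96 → 1034.89 px.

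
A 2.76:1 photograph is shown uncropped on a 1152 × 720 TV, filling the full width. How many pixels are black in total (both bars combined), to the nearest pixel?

Content height = 1152 / 2.760 ≈ 417.3913 px.
720 − 417.3913 = 302.6087 px of bars.
That's 302.6087 × 1152 ≈ 348605 black pixels.

348605 pixels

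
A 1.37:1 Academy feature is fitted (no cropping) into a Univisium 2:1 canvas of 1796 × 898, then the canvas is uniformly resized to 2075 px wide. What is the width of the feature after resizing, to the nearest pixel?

Fitted into 1796×898, the feature spans the height; its width is 898 × 1.370 ≈ 1230.26 px.
Scaling 1796 → 2075 is ×1.1553, so the width becomes 1230.26 × 1.1553 ≈ 1421.38 px.

1421 px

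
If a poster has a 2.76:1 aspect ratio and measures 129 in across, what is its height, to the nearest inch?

47 in

129 / 2.760 = 46.74.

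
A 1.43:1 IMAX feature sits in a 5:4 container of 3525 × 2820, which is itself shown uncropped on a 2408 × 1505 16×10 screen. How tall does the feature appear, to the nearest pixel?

1316 px

1.43:1 IMAX in 3525×2820: fills the width, so the feature is 3525.00 × 2465.03.
The 5:4 canvas is height-limited in 2408×1505, giving 1881.25 × 1505.00; scale factor 0.5337.
The feature scales with it: height 2465.03 × 0.5337 ≈ 1315.56.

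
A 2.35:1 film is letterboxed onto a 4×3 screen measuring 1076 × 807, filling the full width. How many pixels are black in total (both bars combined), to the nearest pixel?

That makes the image 457.8723 px tall (1076 / 2.350).
807 − 457.8723 = 349.1277 px of bars.
Bar area = 349.1277 × 1076 ≈ 375661 px.

375661 pixels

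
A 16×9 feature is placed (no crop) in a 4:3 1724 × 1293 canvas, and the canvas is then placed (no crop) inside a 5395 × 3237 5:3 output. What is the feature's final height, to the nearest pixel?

First fit — 16×9 into 1724×1293 spans the width: 1724.00 × 969.75.
The 4:3 canvas is height-limited in 5395×3237, giving 4316.00 × 3237.00; scale factor 2.5035.
So the feature's height is 969.75 × 2.5035 ≈ 2427.75.

2428 px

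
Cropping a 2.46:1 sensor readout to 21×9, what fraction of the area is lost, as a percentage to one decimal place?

5.1%

The height stays; only width is cut (since 21×9 is narrower than 2.46:1).
Area ratio = (2.333)/(2.460) = 94.85%; the remaining 5.15% is cropped out.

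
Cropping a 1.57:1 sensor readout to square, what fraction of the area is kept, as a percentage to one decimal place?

63.7%

The height stays; only width is cut (since square is narrower than 1.57:1).
(1.000)/(1.570) ≈ 0.637 of the area survives.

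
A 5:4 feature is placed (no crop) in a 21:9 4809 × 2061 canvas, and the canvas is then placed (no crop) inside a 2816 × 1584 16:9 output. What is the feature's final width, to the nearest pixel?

First fit — 5:4 into 4809×2061 spans the height: 2576.25 × 2061.00.
21:9 in 2816×1584: fills the width, so the intermediate becomes 2816.00 × 1206.86 — a scale of ×0.5856.
The feature scales with it: width 2576.25 × 0.5856 ≈ 1508.57.

1509 px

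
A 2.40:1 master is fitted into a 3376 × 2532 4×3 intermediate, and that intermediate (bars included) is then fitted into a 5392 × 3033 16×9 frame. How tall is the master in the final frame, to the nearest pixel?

1685 px

Inside the 3376×2532 canvas the master is width-limited at 3376.00 × 1406.67.
4×3 in 5392×3033: fills the height, so the intermediate becomes 4044.00 × 3033.00 — a scale of ×1.1979.
So the master's height is 1406.67 × 1.1979 ≈ 1685.00.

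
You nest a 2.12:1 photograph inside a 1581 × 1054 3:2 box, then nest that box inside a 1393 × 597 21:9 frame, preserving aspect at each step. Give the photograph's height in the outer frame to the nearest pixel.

422 px

2.12:1 in 1581×1054: fills the width, so the photograph is 1581.00 × 745.75.
3:2 in 1393×597: fills the height, so the intermediate becomes 895.50 × 597.00 — a scale of ×0.5664.
The photograph scales with it: height 745.75 × 0.5664 ≈ 422.41.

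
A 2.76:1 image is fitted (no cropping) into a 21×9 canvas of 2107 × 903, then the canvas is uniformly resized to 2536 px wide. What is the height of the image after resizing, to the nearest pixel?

Fitted into 2107×903, the image spans the width; its height is 2107 / 2.760 ≈ 763.41 px.
Scaling 2107 → 2536 is ×1.2036, so the height becomes 763.41 × 1.2036 ≈ 918.84 px.

919 px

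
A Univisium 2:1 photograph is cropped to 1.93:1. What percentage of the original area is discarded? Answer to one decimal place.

1.93:1 is narrower than Univisium 2:1, so the crop keeps the full height and trims the width.
Area ratio = (1.930)/(2.000) = 96.50%; the remaining 3.50% is cropped out.

3.5%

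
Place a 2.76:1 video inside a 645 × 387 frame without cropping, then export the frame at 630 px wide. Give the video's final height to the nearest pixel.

In the 645×387 frame the video fills the width: height = 645 / 2.760 ≈ 233.70 px.
Resizing to 630 px wide multiplies everything by 0.9767: 233.70 → 228.26 px.

228 px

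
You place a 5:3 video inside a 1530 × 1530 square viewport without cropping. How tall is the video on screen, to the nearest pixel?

918 px

5:3 is wider than square, so it spans the full width.
Content height = 1530 × 3/5 ≈ 918.00 px.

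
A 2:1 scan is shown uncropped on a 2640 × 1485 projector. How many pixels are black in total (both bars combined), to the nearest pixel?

2:1 (2.000) > 16:9 (1.778), so the scan fills the width.
The scan is 2640 × 1/2 ≈ 1320.0000 px tall.
Black = 1485 − 1320.0000 = 165.0000 px.
That's 165.0000 × 2640 ≈ 435600 black pixels.

435600 pixels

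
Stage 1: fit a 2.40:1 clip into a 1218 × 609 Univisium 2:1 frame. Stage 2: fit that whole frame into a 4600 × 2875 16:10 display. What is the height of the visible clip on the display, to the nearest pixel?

Inside the 1218×609 canvas the clip is width-limited at 1218.00 × 507.50.
Second fit — the Univisium 2:1 canvas into 4600×2875 spans the width: 4600.00 × 2300.00 (×3.7767 from 1218×609).
Applying the same ×3.7767: 507.50 → 1916.67.

1917 px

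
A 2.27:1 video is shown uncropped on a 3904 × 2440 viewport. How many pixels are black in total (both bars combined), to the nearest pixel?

2811568 pixels

2.27:1 (2.270) > 16:10 (1.600), so the video fills the width.
The video is 3904 / 2.270 ≈ 1719.8238 px tall.
2440 − 1719.8238 = 720.1762 px of bars.
That's 720.1762 × 3904 ≈ 2811568 black pixels.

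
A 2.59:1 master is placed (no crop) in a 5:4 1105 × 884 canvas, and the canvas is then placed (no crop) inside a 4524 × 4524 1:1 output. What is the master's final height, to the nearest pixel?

2.59:1 in 1105×884: fills the width, so the master is 1105.00 × 426.64.
Second fit — the 5:4 canvas into 4524×4524 spans the width: 4524.00 × 3619.20 (×4.0941 from 1105×884).
Applying the same ×4.0941: 426.64 → 1746.72.

1747 px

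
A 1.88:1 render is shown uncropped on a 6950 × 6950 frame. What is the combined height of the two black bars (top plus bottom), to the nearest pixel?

1.88:1 is wider than square, so it spans the full width.
That makes the image 3696.81 px tall (6950 / 1.880).
Black = 6950 − 3696.81 = 3253.19 px.

3253 px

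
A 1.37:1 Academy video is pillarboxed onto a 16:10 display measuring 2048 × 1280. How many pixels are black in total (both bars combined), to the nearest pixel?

376832 pixels

Since 1.370 < 1.600, the video is height-limited.
The video is 1280 × 1.370 ≈ 1753.6000 px wide.
2048 − 1753.6000 = 294.4000 px of bars.
That's 294.4000 × 1280 ≈ 376832 black pixels.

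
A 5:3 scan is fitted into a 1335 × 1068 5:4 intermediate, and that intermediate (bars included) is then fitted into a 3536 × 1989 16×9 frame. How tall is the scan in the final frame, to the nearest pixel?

1492 px

5:3 in 1335×1068: fills the width, so the scan is 1335.00 × 801.00.
5:4 in 3536×1989: fills the height, so the intermediate becomes 2486.25 × 1989.00 — a scale of ×1.8624.
The scan scales with it: height 801.00 × 1.8624 ≈ 1491.75.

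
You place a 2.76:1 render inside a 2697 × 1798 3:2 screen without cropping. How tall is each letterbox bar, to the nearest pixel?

410 px

2.76:1 (2.760) > 3:2 (1.500), so the render fills the width.
That makes the image 977.17 px tall (2697 / 2.760).
Leftover height: 1798 − 977.17 = 820.83 px → 410.41 each side.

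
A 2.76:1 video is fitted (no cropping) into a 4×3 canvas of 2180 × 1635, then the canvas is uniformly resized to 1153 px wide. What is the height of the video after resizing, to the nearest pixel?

In the 2180×1635 frame the video fills the width: height = 2180 / 2.760 ≈ 789.86 px.
The frame scales by 1153/2180 = 0.5289; 789.86 × 0.5289 ≈ 417.75 px.

418 px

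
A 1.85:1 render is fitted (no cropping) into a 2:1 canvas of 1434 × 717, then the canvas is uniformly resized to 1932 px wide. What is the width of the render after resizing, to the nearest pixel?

At 1434×717 the render is height-limited, so width = 717 × 1.850 ≈ 1326.45 px.
Scaling 1434 → 1932 is ×1.3473, so the width becomes 1326.45 × 1.3473 ≈ 1787.10 px.

1787 px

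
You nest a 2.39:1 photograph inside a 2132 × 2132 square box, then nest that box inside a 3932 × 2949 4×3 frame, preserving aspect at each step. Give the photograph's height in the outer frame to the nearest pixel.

1234 px

2.39:1 in 2132×2132: fills the width, so the photograph is 2132.00 × 892.05.
square in 3932×2949: fills the height, so the intermediate becomes 2949.00 × 2949.00 — a scale of ×1.3832.
Applying the same ×1.3832: 892.05 → 1233.89.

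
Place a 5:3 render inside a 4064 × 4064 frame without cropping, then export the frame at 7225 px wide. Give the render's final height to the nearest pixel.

4335 px

Fitted into 4064×4064, the render spans the width; its height is 4064 × 3/5 ≈ 2438.40 px.
The frame scales by 7225/4064 = 1.7778; 2438.40 × 1.7778 ≈ 4335.00 px.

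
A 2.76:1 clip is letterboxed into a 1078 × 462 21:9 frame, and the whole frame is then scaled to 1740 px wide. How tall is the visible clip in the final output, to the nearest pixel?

At 1078×462 the clip is width-limited, so height = 1078 / 2.760 ≈ 390.58 px.
Scaling 1078 → 1740 is ×1.6141, so the height becomes 390.58 × 1.6141 ≈ 630.43 px.

630 px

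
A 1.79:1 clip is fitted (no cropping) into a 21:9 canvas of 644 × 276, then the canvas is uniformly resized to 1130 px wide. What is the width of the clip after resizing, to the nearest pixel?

At 644×276 the clip is height-limited, so width = 276 × 1.790 ≈ 494.04 px.
Resizing to 1130 px wide multiplies everything by 1.7547: 494.04 → 866.87 px.

867 px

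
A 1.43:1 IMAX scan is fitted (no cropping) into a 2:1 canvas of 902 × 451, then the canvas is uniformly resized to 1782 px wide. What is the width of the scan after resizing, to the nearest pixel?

In the 902×451 frame the scan fills the height: width = 451 × 1.430 ≈ 644.93 px.
Resizing to 1782 px wide multiplies everything by 1.9756: 644.93 → 1274.13 px.

1274 px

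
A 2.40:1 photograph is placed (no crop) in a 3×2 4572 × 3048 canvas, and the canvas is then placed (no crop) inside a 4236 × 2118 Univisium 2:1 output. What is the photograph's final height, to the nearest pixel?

2.40:1 in 4572×3048: fills the width, so the photograph is 4572.00 × 1905.00.
The 3×2 canvas is height-limited in 4236×2118, giving 3177.00 × 2118.00; scale factor 0.6949.
Applying the same ×0.6949: 1905.00 → 1323.75.

1324 px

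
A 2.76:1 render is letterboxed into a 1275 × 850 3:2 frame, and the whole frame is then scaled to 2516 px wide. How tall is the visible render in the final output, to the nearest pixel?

At 1275×850 the render is width-limited, so height = 1275 / 2.760 ≈ 461.96 px.
Scaling 1275 → 2516 is ×1.9733, so the height becomes 461.96 × 1.9733 ≈ 911.59 px.

912 px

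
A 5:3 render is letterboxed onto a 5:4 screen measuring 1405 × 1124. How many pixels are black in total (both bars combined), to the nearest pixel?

5:3 is wider than 5:4, so it spans the full width.
The render is 1405 × 3/5 ≈ 843.0000 px tall.
Black = 1124 − 843.0000 = 281.0000 px.
Across the 1405-px span: 281.0000 × 1405 ≈ 394805 px.

394805 pixels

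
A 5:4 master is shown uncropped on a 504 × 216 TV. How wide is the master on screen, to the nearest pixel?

270 px

Since 1.250 < 2.333, the master is height-limited.
Content width = 216 × 5/4 ≈ 270.00 px.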